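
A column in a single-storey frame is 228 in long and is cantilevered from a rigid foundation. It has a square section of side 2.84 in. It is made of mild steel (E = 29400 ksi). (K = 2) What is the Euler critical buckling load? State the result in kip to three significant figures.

P_cr ≈ 7.57 kip

I = a⁴/12 = 2.84⁴/12 = 5.421 in⁴
Effective length L_e = K·L = 2 × 228 = 456.0 in
P_cr = π²EI / L_e² = π² × 29400×10³ × 5.421 / 456.0² = 7.565×10^3 lb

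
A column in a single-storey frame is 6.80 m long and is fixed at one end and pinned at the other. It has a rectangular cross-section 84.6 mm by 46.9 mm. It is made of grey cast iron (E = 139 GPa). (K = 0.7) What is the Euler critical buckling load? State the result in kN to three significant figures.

Buckling occurs about the weak axis: I_min = h·b³/12 with b = 46.9 mm (the shorter side).
I_min = 84.6×46.9³/12 = 7.273×10^5 mm⁴
I = 7.273×10^5 mm⁴ = 7.273×10^-7 m⁴
Effective length L_e = K·L = 0.7 × 6.80 = 4.760 m
P_cr = π²EI / L_e² = π² × 139×10⁹ × 7.273×10^-7 / 4.760² = 4.404×10^4 N

P_cr ≈ 44.0 kN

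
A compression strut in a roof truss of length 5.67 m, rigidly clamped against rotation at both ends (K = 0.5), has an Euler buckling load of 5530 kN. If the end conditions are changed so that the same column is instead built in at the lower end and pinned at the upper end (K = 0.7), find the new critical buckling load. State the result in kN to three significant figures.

P_cr ≈ 2820 kN

P_cr ∝ 1/K², so P_cr,new = P_cr,old × (K_old/K_new)² = 5530 × (0.5/0.7)²
= 5530 × 0.5102 = 2820 kN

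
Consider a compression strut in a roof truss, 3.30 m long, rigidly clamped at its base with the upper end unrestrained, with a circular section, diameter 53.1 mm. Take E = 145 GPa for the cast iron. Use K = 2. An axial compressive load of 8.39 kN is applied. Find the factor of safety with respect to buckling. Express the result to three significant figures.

n ≈ 1.53

I = πd⁴/64 = π×53.1⁴/64 = 3.903×10^5 mm⁴
I = 3.903×10^5 mm⁴ = 3.903×10^-7 m⁴
Effective length L_e = K·L = 2 × 3.30 = 6.600 m
P_cr = π²EI / L_e² = π² × 145×10⁹ × 3.903×10^-7 / 6.600² = 1.282×10^4 N
Factor of safety n = P_cr / P = 12.821 / 8.39 = 1.53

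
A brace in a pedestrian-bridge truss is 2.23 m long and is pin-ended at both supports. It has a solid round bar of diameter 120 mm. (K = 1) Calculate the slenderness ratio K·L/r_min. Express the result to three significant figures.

For a solid circle r = d/4 = 120/4 = 30.00 mm
L_e = K·L = 1 × 2.23 m = 2.230 m = 2230.0 mm
λ = L_e / r_min = 2230.0 / 30.00 = 74.3

λ ≈ 74.3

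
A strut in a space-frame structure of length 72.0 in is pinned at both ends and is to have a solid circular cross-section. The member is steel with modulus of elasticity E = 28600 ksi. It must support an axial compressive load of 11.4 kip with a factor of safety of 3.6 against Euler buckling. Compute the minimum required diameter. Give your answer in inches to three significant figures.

d ≈ 1.98 in

Required P_cr = n·P = 3.6 × 11.4 = 41.04 kip
L_e = K·L = 1 × 72.0 = 72.00 in
Required I = P_cr·L_e²/(π²E) = 4.104×10^4 × 72.00² / (π² × 2.86×10^7) = 0.7537 in⁴
Solid circle: I = πd⁴/64  ⇒  d = (64I/π)^(1/4) = (64×0.7537/π)^(1/4) = 1.98 in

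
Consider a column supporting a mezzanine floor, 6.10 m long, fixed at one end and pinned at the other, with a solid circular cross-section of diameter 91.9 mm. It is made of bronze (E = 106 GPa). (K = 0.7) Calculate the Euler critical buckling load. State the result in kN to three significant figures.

P_cr ≈ 201 kN

I = πd⁴/64 = π×91.9⁴/64 = 3.501×10^6 mm⁴
I = 3.501×10^6 mm⁴ = 3.501×10^-6 m⁴
Effective length L_e = K·L = 0.7 × 6.10 = 4.270 m
P_cr = π²EI / L_e² = π² × 106×10⁹ × 3.501×10^-6 / 4.270² = 2.009×10^5 N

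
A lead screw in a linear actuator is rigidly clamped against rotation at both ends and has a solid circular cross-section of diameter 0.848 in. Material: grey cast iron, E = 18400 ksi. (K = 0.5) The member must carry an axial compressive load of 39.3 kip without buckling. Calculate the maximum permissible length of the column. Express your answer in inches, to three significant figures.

I = πd⁴/64 = π×0.848⁴/64 = 2.538×10^-2 in⁴
At the buckling limit P_cr = P = 3.930×10^4 lb
From P_cr = π²EI/(K·L)²:  L = (1/K)·√(π²EI/P_cr) = (1/0.5)·√(π²×1.84×10^7×2.538×10^-2/3.930×10^4)
L = 21.7 in

L_max ≈ 21.7 in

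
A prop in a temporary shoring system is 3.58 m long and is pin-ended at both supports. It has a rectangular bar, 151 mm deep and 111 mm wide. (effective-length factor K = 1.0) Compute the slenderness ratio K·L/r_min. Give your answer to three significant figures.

λ ≈ 112

Buckling occurs about the weak axis: I_min = h·b³/12 with b = 111 mm (the shorter side).
I_min = 151×111³/12 = 1.721×10^7 mm⁴
A = 1.676×10^4 mm²;  r_min = √(I/A) = √(1.721×10^7/1.676×10^4) = 32.04 mm
L_e = K·L = 1 × 3.58 m = 3.580 m = 3580.0 mm
λ = L_e / r_min = 3580.0 / 32.04 = 112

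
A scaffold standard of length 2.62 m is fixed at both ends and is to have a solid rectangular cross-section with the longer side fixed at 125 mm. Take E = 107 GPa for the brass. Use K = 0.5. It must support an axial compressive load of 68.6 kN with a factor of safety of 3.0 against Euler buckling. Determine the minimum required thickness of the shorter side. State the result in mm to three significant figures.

b ≈ 31.8 mm

Required P_cr = n·P = 3.0 × 68.6 = 205.8 kN
L_e = K·L = 0.5 × 2.62 = 1.310 m
Required I = P_cr·L_e²/(π²E) = 2.058×10^5 × 1.310² / (π² × 1.07×10^11) = 3.344×10^-7 m⁴
I_req = 3.344×10^5 mm⁴
Rectangle, weak axis: I_min = h·b³/12 with h = 125 mm fixed  ⇒  b = (12I/h)^(1/3) = 31.8 mm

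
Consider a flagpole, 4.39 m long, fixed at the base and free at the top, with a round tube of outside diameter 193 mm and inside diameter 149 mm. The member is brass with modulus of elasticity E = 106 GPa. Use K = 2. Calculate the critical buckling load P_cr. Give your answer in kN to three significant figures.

P_cr ≈ 596 kN

d_o = 193 mm, d_i = 149 mm
I = π(d_o⁴ − d_i⁴)/64 = π(193⁴ − 149.0⁴)/64 = 4.391×10^7 mm⁴
I = 4.391×10^7 mm⁴ = 4.391×10^-5 m⁴
Effective length L_e = K·L = 2 × 4.39 = 8.780 m
P_cr = π²EI / L_e² = π² × 106×10⁹ × 4.391×10^-5 / 8.780² = 5.960×10^5 N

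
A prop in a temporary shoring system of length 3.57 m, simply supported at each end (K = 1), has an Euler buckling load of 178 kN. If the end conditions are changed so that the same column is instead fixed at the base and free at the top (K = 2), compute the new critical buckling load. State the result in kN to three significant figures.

P_cr ≈ 44.5 kN

P_cr ∝ 1/K², so P_cr,new = P_cr,old × (K_old/K_new)² = 178 × (1/2)²
= 178 × 0.2500 = 44.5 kN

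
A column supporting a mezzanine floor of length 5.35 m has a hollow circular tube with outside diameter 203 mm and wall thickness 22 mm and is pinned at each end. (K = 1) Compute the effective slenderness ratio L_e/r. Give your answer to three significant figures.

λ ≈ 83.0

Inner diameter d_i = 203 − 2×22 = 159.0 mm
I = π(d_o⁴ − d_i⁴)/64 = π(203⁴ − 159.0⁴)/64 = 5.199×10^7 mm⁴
A = 1.251×10^4 mm²;  r_min = √(I/A) = √(5.199×10^7/1.251×10^4) = 64.46 mm
L_e = K·L = 1 × 5.35 m = 5.350 m = 5350.0 mm
λ = L_e / r_min = 5350.0 / 64.46 = 83.0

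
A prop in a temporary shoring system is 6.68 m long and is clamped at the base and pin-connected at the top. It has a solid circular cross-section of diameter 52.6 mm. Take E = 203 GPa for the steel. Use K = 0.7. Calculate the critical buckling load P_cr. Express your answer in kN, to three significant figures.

P_cr ≈ 34.4 kN

I = πd⁴/64 = π×52.6⁴/64 = 3.758×10^5 mm⁴
I = 3.758×10^5 mm⁴ = 3.758×10^-7 m⁴
Effective length L_e = K·L = 0.7 × 6.68 = 4.676 m
P_cr = π²EI / L_e² = π² × 203×10⁹ × 3.758×10^-7 / 4.676² = 3.443×10^4 N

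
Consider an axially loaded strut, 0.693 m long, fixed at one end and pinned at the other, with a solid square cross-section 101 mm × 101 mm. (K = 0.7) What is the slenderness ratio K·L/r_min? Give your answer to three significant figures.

I = a⁴/12 = 101⁴/12 = 8.672×10^6 mm⁴
A = 1.020×10^4 mm²;  r_min = √(I/A) = √(8.672×10^6/1.020×10^4) = 29.16 mm
L_e = K·L = 0.7 × 0.693 m = 0.4851 m = 485.10 mm
λ = L_e / r_min = 485.10 / 29.16 = 16.6

λ ≈ 16.6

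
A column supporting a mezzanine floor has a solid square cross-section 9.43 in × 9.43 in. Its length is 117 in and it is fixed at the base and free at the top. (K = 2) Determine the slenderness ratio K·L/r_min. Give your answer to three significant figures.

λ ≈ 86.0

I = a⁴/12 = 9.43⁴/12 = 659.0 in⁴
A = 88.92 in²;  r_min = √(I/A) = √(659.0/88.92) = 2.722 in
L_e = K·L = 2 × 117 = 234.0 in
λ = L_e / r_min = 234.00 / 2.722 = 86.0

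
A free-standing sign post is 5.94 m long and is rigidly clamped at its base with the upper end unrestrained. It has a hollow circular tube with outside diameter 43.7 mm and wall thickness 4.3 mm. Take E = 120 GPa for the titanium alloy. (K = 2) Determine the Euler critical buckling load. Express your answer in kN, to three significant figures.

P_cr ≈ 0.877 kN

Inner diameter d_i = 43.7 − 2×4.3 = 35.10 mm
I = π(d_o⁴ − d_i⁴)/64 = π(43.7⁴ − 35.10⁴)/64 = 1.045×10^5 mm⁴
I = 1.045×10^5 mm⁴ = 1.045×10^-7 m⁴
Effective length L_e = K·L = 2 × 5.94 = 11.88 m
P_cr = π²EI / L_e² = π² × 120×10⁹ × 1.045×10^-7 / 11.88² = 877.0 N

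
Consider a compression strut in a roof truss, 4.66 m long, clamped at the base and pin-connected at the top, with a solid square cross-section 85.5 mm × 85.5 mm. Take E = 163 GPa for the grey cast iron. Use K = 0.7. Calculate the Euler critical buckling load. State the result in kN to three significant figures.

P_cr ≈ 673 kN

I = a⁴/12 = 85.5⁴/12 = 4.453×10^6 mm⁴
I = 4.453×10^6 mm⁴ = 4.453×10^-6 m⁴
Effective length L_e = K·L = 0.7 × 4.66 = 3.262 m
P_cr = π²EI / L_e² = π² × 163×10⁹ × 4.453×10^-6 / 3.262² = 6.733×10^5 N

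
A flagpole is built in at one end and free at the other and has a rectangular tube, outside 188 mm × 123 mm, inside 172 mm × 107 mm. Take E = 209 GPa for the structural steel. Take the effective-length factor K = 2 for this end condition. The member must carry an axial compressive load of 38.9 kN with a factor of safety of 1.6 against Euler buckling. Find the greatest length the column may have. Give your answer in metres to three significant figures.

Weak-axis I_min = (h_o·b_o³ − h_i·b_i³)/12 with b_o = 123, b_i = 107.0 mm (shorter outer/inner sides).
I_min = (188×123³ − 172.0×107.0³)/12 = 1.159×10^7 mm⁴
I = 1.159×10^-5 m⁴
Required critical load P_cr = n·P = 1.6 × 38.9 = 62.24 kN = 6.224×10^4 N
From P_cr = π²EI/(K·L)²:  L = (1/K)·√(π²EI/P_cr) = (1/2)·√(π²×2.09×10^11×1.159×10^-5/6.224×10^4)
L = 9.80 m

L_max ≈ 9.80 m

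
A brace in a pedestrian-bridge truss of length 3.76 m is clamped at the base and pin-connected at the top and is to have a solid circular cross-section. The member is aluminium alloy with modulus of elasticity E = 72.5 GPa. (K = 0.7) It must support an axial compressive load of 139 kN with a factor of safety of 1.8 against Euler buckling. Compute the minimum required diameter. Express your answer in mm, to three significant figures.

Required P_cr = n·P = 1.8 × 139 = 250.2 kN
L_e = K·L = 0.7 × 3.76 = 2.632 m
Required I = P_cr·L_e²/(π²E) = 2.502×10^5 × 2.632² / (π² × 7.25×10^10) = 2.422×10^-6 m⁴
I_req = 2.422×10^6 mm⁴
Solid circle: I = πd⁴/64  ⇒  d = (64I/π)^(1/4) = (64×2.422×10^6/π)^(1/4) = 83.8 mm

d ≈ 83.8 mm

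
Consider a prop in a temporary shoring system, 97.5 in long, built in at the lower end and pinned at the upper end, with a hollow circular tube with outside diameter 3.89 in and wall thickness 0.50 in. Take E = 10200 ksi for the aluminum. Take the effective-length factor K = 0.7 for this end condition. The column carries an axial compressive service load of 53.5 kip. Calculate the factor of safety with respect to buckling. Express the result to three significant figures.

Inner diameter d_i = 3.89 − 2×0.50 = 2.890 in
I = π(d_o⁴ − d_i⁴)/64 = π(3.89⁴ − 2.890⁴)/64 = 7.816 in⁴
Effective length L_e = K·L = 0.7 × 97.5 = 68.25 in
P_cr = π²EI / L_e² = π² × 10200×10³ × 7.816 / 68.25² = 1.689×10^5 lb
Factor of safety n = P_cr / P = 168.92 / 53.5 = 3.16

n ≈ 3.16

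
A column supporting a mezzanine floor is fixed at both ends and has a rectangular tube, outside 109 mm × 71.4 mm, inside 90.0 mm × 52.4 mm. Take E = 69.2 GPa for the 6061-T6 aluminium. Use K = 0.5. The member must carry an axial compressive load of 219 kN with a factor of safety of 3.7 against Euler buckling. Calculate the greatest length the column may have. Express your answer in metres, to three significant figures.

L_max ≈ 2.74 m

Weak-axis I_min = (h_o·b_o³ − h_i·b_i³)/12 with b_o = 71.4, b_i = 52.40 mm (shorter outer/inner sides).
I_min = (109×71.4³ − 90.00×52.40³)/12 = 2.227×10^6 mm⁴
I = 2.227×10^-6 m⁴
Required critical load P_cr = n·P = 3.7 × 219 = 810.3 kN = 8.103×10^5 N
From P_cr = π²EI/(K·L)²:  L = (1/K)·√(π²EI/P_cr) = (1/0.5)·√(π²×6.92×10^10×2.227×10^-6/8.103×10^5)
L = 2.74 m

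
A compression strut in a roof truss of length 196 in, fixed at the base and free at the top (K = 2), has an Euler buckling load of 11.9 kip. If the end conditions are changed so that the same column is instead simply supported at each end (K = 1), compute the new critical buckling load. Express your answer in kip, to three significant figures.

P_cr ∝ 1/K², so P_cr,new = P_cr,old × (K_old/K_new)² = 11.9 × (2/1)²
= 11.9 × 4.000 = 47.6 kip

P_cr ≈ 47.6 kip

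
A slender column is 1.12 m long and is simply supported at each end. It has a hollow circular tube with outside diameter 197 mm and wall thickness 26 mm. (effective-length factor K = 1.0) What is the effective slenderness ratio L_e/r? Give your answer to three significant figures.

λ ≈ 18.3

Inner diameter d_i = 197 − 2×26 = 145.0 mm
I = π(d_o⁴ − d_i⁴)/64 = π(197⁴ − 145.0⁴)/64 = 5.223×10^7 mm⁴
A = 1.397×10^4 mm²;  r_min = √(I/A) = √(5.223×10^7/1.397×10^4) = 61.15 mm
L_e = K·L = 1 × 1.12 m = 1.120 m = 1120.0 mm
λ = L_e / r_min = 1120.0 / 61.15 = 18.3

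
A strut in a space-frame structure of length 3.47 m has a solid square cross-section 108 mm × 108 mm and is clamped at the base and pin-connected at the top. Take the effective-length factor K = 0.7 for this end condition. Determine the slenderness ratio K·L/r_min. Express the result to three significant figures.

For a square r = a/√12 = 108/√12 = 31.18 mm
L_e = K·L = 0.7 × 3.47 m = 2.429 m = 2429.0 mm
λ = L_e / r_min = 2429.0 / 31.18 = 77.9

λ ≈ 77.9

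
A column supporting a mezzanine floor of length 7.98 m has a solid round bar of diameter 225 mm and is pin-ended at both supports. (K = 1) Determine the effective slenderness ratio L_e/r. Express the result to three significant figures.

I = πd⁴/64 = π×225⁴/64 = 1.258×10^8 mm⁴
A = 3.976×10^4 mm²;  r_min = √(I/A) = √(1.258×10^8/3.976×10^4) = 56.25 mm
L_e = K·L = 1 × 7.98 m = 7.980 m = 7980.0 mm
λ = L_e / r_min = 7980.0 / 56.25 = 142

λ ≈ 142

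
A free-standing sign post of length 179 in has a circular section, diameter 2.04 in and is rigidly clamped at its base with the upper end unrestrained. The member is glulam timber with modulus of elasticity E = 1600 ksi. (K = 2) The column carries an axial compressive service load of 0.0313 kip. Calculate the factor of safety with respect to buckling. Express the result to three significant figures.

n ≈ 3.35

I = πd⁴/64 = π×2.04⁴/64 = 0.8501 in⁴
Effective length L_e = K·L = 2 × 179 = 358.0 in
P_cr = π²EI / L_e² = π² × 1600×10³ × 0.8501 / 358.0² = 104.7 lb
Factor of safety n = P_cr / P = 0.10475 / 0.0313 = 3.35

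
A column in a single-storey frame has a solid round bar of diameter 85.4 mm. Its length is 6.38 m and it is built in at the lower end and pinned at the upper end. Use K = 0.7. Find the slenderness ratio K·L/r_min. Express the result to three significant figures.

λ ≈ 209

I = πd⁴/64 = π×85.4⁴/64 = 2.611×10^6 mm⁴
A = 5.728×10^3 mm²;  r_min = √(I/A) = √(2.611×10^6/5.728×10^3) = 21.35 mm
L_e = K·L = 0.7 × 6.38 m = 4.466 m = 4466.0 mm
λ = L_e / r_min = 4466.0 / 21.35 = 209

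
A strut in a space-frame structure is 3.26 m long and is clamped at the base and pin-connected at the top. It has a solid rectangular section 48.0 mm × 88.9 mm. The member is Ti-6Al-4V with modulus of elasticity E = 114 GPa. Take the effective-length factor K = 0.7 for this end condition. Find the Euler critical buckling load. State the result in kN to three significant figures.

Buckling occurs about the weak axis: I_min = h·b³/12 with b = 48.0 mm (the shorter side).
I_min = 88.9×48.0³/12 = 8.193×10^5 mm⁴
I = 8.193×10^5 mm⁴ = 8.193×10^-7 m⁴
Effective length L_e = K·L = 0.7 × 3.26 = 2.282 m
P_cr = π²EI / L_e² = π² × 114×10⁹ × 8.193×10^-7 / 2.282² = 1.770×10^5 N

P_cr ≈ 177 kN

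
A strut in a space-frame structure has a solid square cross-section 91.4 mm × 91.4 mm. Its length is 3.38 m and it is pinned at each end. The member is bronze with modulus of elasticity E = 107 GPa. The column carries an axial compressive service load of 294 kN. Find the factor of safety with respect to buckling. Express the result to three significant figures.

n ≈ 1.83

I = a⁴/12 = 91.4⁴/12 = 5.816×10^6 mm⁴
I = 5.816×10^6 mm⁴ = 5.816×10^-6 m⁴
Effective length L_e = K·L = 1 × 3.38 = 3.380 m
P_cr = π²EI / L_e² = π² × 107×10⁹ × 5.816×10^-6 / 3.380² = 5.376×10^5 N
Factor of safety n = P_cr / P = 537.59 / 294 = 1.83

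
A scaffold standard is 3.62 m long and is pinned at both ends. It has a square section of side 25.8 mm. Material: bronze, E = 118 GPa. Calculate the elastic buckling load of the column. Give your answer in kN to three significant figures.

I = a⁴/12 = 25.8⁴/12 = 3.692×10^4 mm⁴
I = 3.692×10^4 mm⁴ = 3.692×10^-8 m⁴
Effective length L_e = K·L = 1 × 3.62 = 3.620 m
P_cr = π²EI / L_e² = π² × 118×10⁹ × 3.692×10^-8 / 3.620² = 3.281×10^3 N

P_cr ≈ 3.28 kN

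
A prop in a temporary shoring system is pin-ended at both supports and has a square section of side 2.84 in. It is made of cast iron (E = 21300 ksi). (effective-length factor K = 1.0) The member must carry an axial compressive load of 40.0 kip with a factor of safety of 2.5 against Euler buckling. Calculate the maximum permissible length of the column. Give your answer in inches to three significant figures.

L_max ≈ 107 in

I = a⁴/12 = 2.84⁴/12 = 5.421 in⁴
Required critical load P_cr = n·P = 2.5 × 40.0 = 100.0 kip = 1.000×10^5 lb
From P_cr = π²EI/(K·L)²:  L = (1/K)·√(π²EI/P_cr) = (1/1)·√(π²×2.13×10^7×5.421/1.000×10^5)
L = 107 in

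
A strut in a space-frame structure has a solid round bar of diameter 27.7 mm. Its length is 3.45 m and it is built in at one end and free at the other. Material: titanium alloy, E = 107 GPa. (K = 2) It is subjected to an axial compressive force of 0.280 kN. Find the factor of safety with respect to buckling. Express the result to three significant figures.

I = πd⁴/64 = π×27.7⁴/64 = 2.890×10^4 mm⁴
I = 2.890×10^4 mm⁴ = 2.890×10^-8 m⁴
Effective length L_e = K·L = 2 × 3.45 = 6.900 m
P_cr = π²EI / L_e² = π² × 107×10⁹ × 2.890×10^-8 / 6.900² = 641.0 N
Factor of safety n = P_cr / P = 0.64102 / 0.280 = 2.29

n ≈ 2.29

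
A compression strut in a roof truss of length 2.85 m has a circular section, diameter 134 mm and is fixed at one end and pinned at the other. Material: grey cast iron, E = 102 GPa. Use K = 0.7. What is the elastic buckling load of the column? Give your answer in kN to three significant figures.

I = πd⁴/64 = π×134⁴/64 = 1.583×10^7 mm⁴
I = 1.583×10^7 mm⁴ = 1.583×10^-5 m⁴
Effective length L_e = K·L = 0.7 × 2.85 = 1.995 m
P_cr = π²EI / L_e² = π² × 102×10⁹ × 1.583×10^-5 / 1.995² = 4.003×10^6 N

P_cr ≈ 4000 kN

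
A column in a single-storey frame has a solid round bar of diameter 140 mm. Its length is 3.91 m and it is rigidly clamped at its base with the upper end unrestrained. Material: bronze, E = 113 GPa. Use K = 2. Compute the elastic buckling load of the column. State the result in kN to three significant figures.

I = πd⁴/64 = π×140⁴/64 = 1.886×10^7 mm⁴
I = 1.886×10^7 mm⁴ = 1.886×10^-5 m⁴
Effective length L_e = K·L = 2 × 3.91 = 7.820 m
P_cr = π²EI / L_e² = π² × 113×10⁹ × 1.886×10^-5 / 7.820² = 3.439×10^5 N

P_cr ≈ 344 kN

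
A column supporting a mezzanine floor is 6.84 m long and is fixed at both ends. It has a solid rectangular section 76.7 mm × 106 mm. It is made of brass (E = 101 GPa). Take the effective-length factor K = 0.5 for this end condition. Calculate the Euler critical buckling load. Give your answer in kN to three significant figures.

Buckling occurs about the weak axis: I_min = h·b³/12 with b = 76.7 mm (the shorter side).
I_min = 106×76.7³/12 = 3.986×10^6 mm⁴
I = 3.986×10^6 mm⁴ = 3.986×10^-6 m⁴
Effective length L_e = K·L = 0.5 × 6.84 = 3.420 m
P_cr = π²EI / L_e² = π² × 101×10⁹ × 3.986×10^-6 / 3.420² = 3.397×10^5 N

P_cr ≈ 340 kN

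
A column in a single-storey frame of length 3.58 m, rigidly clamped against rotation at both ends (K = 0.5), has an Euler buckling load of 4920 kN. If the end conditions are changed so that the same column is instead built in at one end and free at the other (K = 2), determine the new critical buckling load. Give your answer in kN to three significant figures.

P_cr ≈ 308 kN

P_cr ∝ 1/K², so P_cr,new = P_cr,old × (K_old/K_new)² = 4920 × (0.5/2)²
= 4920 × 0.06250 = 308 kN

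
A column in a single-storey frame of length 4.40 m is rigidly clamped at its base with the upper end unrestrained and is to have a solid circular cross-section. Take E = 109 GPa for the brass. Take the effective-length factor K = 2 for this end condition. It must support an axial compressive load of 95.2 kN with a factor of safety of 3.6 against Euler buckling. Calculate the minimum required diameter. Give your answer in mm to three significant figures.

Required P_cr = n·P = 3.6 × 95.2 = 342.7 kN
L_e = K·L = 2 × 4.40 = 8.800 m
Required I = P_cr·L_e²/(π²E) = 3.427×10^5 × 8.800² / (π² × 1.09×10^11) = 2.467×10^-5 m⁴
I_req = 2.467×10^7 mm⁴
Solid circle: I = πd⁴/64  ⇒  d = (64I/π)^(1/4) = (64×2.467×10^7/π)^(1/4) = 150 mm

d ≈ 150 mm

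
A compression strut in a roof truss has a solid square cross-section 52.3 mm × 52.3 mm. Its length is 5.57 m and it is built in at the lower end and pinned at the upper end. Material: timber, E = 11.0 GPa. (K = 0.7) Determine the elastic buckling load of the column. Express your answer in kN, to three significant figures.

I = a⁴/12 = 52.3⁴/12 = 6.235×10^5 mm⁴
I = 6.235×10^5 mm⁴ = 6.235×10^-7 m⁴
Effective length L_e = K·L = 0.7 × 5.57 = 3.899 m
P_cr = π²EI / L_e² = π² × 11.0×10⁹ × 6.235×10^-7 / 3.899² = 4.453×10^3 N

P_cr ≈ 4.45 kN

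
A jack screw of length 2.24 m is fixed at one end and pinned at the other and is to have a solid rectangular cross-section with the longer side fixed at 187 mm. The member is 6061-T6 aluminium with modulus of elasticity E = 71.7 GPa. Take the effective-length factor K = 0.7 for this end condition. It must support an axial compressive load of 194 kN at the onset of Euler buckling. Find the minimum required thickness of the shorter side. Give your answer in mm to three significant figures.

L_e = K·L = 0.7 × 2.24 = 1.568 m
Required I = P_cr·L_e²/(π²E) = 1.940×10^5 × 1.568² / (π² × 7.17×10^10) = 6.740×10^-7 m⁴
I_req = 6.740×10^5 mm⁴
Rectangle, weak axis: I_min = h·b³/12 with h = 187 mm fixed  ⇒  b = (12I/h)^(1/3) = 35.1 mm

b ≈ 35.1 mm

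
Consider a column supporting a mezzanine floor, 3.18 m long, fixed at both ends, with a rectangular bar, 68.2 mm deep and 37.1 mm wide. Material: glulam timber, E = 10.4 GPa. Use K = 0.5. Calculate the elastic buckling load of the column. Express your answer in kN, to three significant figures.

P_cr ≈ 11.8 kN

Buckling occurs about the weak axis: I_min = h·b³/12 with b = 37.1 mm (the shorter side).
I_min = 68.2×37.1³/12 = 2.902×10^5 mm⁴
I = 2.902×10^5 mm⁴ = 2.902×10^-7 m⁴
Effective length L_e = K·L = 0.5 × 3.18 = 1.590 m
P_cr = π²EI / L_e² = π² × 10.4×10⁹ × 2.902×10^-7 / 1.590² = 1.178×10^4 N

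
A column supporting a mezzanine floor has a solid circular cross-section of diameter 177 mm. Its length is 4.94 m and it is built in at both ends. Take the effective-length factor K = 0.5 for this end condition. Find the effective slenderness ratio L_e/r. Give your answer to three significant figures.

λ ≈ 55.8

I = πd⁴/64 = π×177⁴/64 = 4.818×10^7 mm⁴
A = 2.461×10^4 mm²;  r_min = √(I/A) = √(4.818×10^7/2.461×10^4) = 44.25 mm
L_e = K·L = 0.5 × 4.94 m = 2.470 m = 2470.0 mm
λ = L_e / r_min = 2470.0 / 44.25 = 55.8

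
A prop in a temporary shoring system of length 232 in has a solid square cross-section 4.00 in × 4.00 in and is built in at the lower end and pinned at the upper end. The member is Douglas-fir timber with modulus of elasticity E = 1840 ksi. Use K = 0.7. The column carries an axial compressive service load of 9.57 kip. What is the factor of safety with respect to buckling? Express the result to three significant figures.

I = a⁴/12 = 4.00⁴/12 = 21.33 in⁴
Effective length L_e = K·L = 0.7 × 232 = 162.4 in
P_cr = π²EI / L_e² = π² × 1840×10³ × 21.33 / 162.4² = 1.469×10^4 lb
Factor of safety n = P_cr / P = 14.689 / 9.57 = 1.53

n ≈ 1.53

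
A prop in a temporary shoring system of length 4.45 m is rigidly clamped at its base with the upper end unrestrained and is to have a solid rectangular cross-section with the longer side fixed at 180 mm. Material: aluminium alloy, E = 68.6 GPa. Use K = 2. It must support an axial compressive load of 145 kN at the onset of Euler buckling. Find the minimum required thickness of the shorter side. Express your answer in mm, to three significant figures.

b ≈ 104 mm

L_e = K·L = 2 × 4.45 = 8.900 m
Required I = P_cr·L_e²/(π²E) = 1.450×10^5 × 8.900² / (π² × 6.86×10^10) = 1.696×10^-5 m⁴
I_req = 1.696×10^7 mm⁴
Rectangle, weak axis: I_min = h·b³/12 with h = 180 mm fixed  ⇒  b = (12I/h)^(1/3) = 104 mm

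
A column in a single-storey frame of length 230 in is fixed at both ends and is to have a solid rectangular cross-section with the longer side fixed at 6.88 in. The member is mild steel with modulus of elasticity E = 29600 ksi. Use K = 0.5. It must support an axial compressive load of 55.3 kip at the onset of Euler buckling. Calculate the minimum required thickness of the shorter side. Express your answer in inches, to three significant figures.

b ≈ 1.63 in

L_e = K·L = 0.5 × 230 = 115.0 in
Required I = P_cr·L_e²/(π²E) = 5.530×10^4 × 115.0² / (π² × 2.96×10^7) = 2.503 in⁴
Rectangle, weak axis: I_min = h·b³/12 with h = 6.88 in fixed  ⇒  b = (12I/h)^(1/3) = 1.63 in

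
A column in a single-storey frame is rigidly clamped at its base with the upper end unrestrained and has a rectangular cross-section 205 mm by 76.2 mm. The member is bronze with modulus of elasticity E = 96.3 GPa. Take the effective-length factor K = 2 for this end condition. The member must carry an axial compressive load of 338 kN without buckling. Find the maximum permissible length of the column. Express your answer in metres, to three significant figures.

L_max ≈ 2.31 m

Buckling occurs about the weak axis: I_min = h·b³/12 with b = 76.2 mm (the shorter side).
I_min = 205×76.2³/12 = 7.559×10^6 mm⁴
I = 7.559×10^-6 m⁴
At the buckling limit P_cr = P = 3.380×10^5 N
From P_cr = π²EI/(K·L)²:  L = (1/K)·√(π²EI/P_cr) = (1/2)·√(π²×9.63×10^10×7.559×10^-6/3.380×10^5)
L = 2.31 m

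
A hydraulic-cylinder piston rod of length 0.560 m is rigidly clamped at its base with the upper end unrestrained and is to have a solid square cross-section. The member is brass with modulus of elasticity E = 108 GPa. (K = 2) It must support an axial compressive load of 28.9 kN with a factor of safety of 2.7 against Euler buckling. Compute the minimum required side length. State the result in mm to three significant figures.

Required P_cr = n·P = 2.7 × 28.9 = 78.03 kN
L_e = K·L = 2 × 0.560 = 1.120 m
Required I = P_cr·L_e²/(π²E) = 7.803×10^4 × 1.120² / (π² × 1.08×10^11) = 9.183×10^-8 m⁴
I_req = 9.183×10^4 mm⁴
Solid square: I = a⁴/12  ⇒  a = (12I)^(1/4) = (12×9.183×10^4)^(1/4) = 32.4 mm

a ≈ 32.4 mm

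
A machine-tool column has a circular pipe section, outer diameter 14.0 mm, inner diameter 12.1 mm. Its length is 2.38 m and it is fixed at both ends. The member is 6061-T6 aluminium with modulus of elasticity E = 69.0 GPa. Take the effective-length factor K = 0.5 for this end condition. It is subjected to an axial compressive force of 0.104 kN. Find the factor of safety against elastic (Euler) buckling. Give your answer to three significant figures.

d_o = 14.0 mm, d_i = 12.1 mm
I = π(d_o⁴ − d_i⁴)/64 = π(14.0⁴ − 12.10⁴)/64 = 833.5 mm⁴
I = 833.5 mm⁴ = 8.335×10^-10 m⁴
Effective length L_e = K·L = 0.5 × 2.38 = 1.190 m
P_cr = π²EI / L_e² = π² × 69.0×10⁹ × 8.335×10^-10 / 1.190² = 400.8 N
Factor of safety n = P_cr / P = 0.40083 / 0.104 = 3.85

n ≈ 3.85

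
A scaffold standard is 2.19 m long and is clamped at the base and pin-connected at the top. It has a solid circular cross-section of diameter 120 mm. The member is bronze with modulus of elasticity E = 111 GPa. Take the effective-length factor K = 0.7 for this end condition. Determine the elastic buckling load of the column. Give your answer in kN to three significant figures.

P_cr ≈ 4740 kN

I = πd⁴/64 = π×120⁴/64 = 1.018×10^7 mm⁴
I = 1.018×10^7 mm⁴ = 1.018×10^-5 m⁴
Effective length L_e = K·L = 0.7 × 2.19 = 1.533 m
P_cr = π²EI / L_e² = π² × 111×10⁹ × 1.018×10^-5 / 1.533² = 4.745×10^6 N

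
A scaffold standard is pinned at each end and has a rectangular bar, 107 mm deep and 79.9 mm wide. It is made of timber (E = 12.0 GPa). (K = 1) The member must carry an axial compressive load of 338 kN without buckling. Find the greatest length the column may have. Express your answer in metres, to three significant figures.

L_max ≈ 1.26 m

Buckling occurs about the weak axis: I_min = h·b³/12 with b = 79.9 mm (the shorter side).
I_min = 107×79.9³/12 = 4.548×10^6 mm⁴
I = 4.548×10^-6 m⁴
At the buckling limit P_cr = P = 3.380×10^5 N
From P_cr = π²EI/(K·L)²:  L = (1/K)·√(π²EI/P_cr) = (1/1)·√(π²×1.20×10^10×4.548×10^-6/3.380×10^5)
L = 1.26 m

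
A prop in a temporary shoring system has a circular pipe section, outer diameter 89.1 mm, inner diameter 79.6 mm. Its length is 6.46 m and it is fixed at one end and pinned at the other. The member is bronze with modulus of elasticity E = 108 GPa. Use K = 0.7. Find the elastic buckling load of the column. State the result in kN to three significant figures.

d_o = 89.1 mm, d_i = 79.6 mm
I = π(d_o⁴ − d_i⁴)/64 = π(89.1⁴ − 79.60⁴)/64 = 1.123×10^6 mm⁴
I = 1.123×10^6 mm⁴ = 1.123×10^-6 m⁴
Effective length L_e = K·L = 0.7 × 6.46 = 4.522 m
P_cr = π²EI / L_e² = π² × 108×10⁹ × 1.123×10^-6 / 4.522² = 5.854×10^4 N

P_cr ≈ 58.5 kN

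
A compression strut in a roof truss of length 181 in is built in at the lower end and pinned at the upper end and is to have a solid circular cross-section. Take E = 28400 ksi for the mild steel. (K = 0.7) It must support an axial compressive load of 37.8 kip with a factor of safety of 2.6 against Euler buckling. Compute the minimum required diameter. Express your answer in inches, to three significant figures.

Required P_cr = n·P = 2.6 × 37.8 = 98.28 kip
L_e = K·L = 0.7 × 181 = 126.7 in
Required I = P_cr·L_e²/(π²E) = 9.828×10^4 × 126.7² / (π² × 2.84×10^7) = 5.629 in⁴
Solid circle: I = πd⁴/64  ⇒  d = (64I/π)^(1/4) = (64×5.629/π)^(1/4) = 3.27 in

d ≈ 3.27 in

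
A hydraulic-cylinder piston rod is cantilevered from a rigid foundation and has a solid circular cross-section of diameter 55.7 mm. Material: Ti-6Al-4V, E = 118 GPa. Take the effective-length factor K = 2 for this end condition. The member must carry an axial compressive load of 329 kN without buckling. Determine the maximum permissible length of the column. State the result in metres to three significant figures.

I = πd⁴/64 = π×55.7⁴/64 = 4.725×10^5 mm⁴
I = 4.725×10^-7 m⁴
At the buckling limit P_cr = P = 3.290×10^5 N
From P_cr = π²EI/(K·L)²:  L = (1/K)·√(π²EI/P_cr) = (1/2)·√(π²×1.18×10^11×4.725×10^-7/3.290×10^5)
L = 0.647 m

L_max ≈ 0.647 m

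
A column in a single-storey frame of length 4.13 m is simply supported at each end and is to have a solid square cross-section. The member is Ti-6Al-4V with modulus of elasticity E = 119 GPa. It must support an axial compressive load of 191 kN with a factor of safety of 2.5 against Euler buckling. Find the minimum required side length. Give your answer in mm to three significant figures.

Required P_cr = n·P = 2.5 × 191 = 477.5 kN
L_e = K·L = 1 × 4.13 = 4.130 m
Required I = P_cr·L_e²/(π²E) = 4.775×10^5 × 4.130² / (π² × 1.19×10^11) = 6.935×10^-6 m⁴
I_req = 6.935×10^6 mm⁴
Solid square: I = a⁴/12  ⇒  a = (12I)^(1/4) = (12×6.935×10^6)^(1/4) = 95.5 mm

a ≈ 95.5 mm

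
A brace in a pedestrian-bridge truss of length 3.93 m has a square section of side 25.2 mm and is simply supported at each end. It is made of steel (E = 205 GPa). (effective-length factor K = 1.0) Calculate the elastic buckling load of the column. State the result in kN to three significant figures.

I = a⁴/12 = 25.2⁴/12 = 3.361×10^4 mm⁴
I = 3.361×10^4 mm⁴ = 3.361×10^-8 m⁴
Effective length L_e = K·L = 1 × 3.93 = 3.930 m
P_cr = π²EI / L_e² = π² × 205×10⁹ × 3.361×10^-8 / 3.930² = 4.402×10^3 N

P_cr ≈ 4.40 kN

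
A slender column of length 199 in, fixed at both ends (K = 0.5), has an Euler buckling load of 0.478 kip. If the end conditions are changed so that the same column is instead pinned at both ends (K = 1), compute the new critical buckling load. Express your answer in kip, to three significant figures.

P_cr ≈ 0.120 kip

P_cr ∝ 1/K², so P_cr,new = P_cr,old × (K_old/K_new)² = 0.478 × (0.5/1)²
= 0.478 × 0.2500 = 0.120 kip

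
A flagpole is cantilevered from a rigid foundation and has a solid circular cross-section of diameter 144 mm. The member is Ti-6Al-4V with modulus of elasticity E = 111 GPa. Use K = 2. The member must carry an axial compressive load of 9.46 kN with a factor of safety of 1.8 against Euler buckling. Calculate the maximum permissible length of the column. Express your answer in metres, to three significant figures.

I = πd⁴/64 = π×144⁴/64 = 2.111×10^7 mm⁴
I = 2.111×10^-5 m⁴
Required critical load P_cr = n·P = 1.8 × 9.46 = 17.03 kN = 1.703×10^4 N
From P_cr = π²EI/(K·L)²:  L = (1/K)·√(π²EI/P_cr) = (1/2)·√(π²×1.11×10^11×2.111×10^-5/1.703×10^4)
L = 18.4 m

L_max ≈ 18.4 m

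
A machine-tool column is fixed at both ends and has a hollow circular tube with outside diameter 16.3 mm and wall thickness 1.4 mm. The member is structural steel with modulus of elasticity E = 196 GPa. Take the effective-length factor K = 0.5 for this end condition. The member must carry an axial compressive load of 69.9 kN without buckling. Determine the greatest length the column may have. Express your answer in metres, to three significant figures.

L_max ≈ 0.451 m

Inner diameter d_i = 16.3 − 2×1.4 = 13.50 mm
I = π(d_o⁴ − d_i⁴)/64 = π(16.3⁴ − 13.50⁴)/64 = 1.835×10^3 mm⁴
I = 1.835×10^-9 m⁴
At the buckling limit P_cr = P = 6.990×10^4 N
From P_cr = π²EI/(K·L)²:  L = (1/K)·√(π²EI/P_cr) = (1/0.5)·√(π²×1.96×10^11×1.835×10^-9/6.990×10^4)
L = 0.451 m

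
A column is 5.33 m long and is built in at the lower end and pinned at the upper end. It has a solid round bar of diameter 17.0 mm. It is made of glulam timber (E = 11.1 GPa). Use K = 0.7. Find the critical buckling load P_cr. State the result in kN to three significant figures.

I = πd⁴/64 = π×17.0⁴/64 = 4.100×10^3 mm⁴
I = 4.100×10^3 mm⁴ = 4.100×10^-9 m⁴
Effective length L_e = K·L = 0.7 × 5.33 = 3.731 m
P_cr = π²EI / L_e² = π² × 11.1×10⁹ × 4.100×10^-9 / 3.731² = 32.27 N

P_cr ≈ 0.0323 kN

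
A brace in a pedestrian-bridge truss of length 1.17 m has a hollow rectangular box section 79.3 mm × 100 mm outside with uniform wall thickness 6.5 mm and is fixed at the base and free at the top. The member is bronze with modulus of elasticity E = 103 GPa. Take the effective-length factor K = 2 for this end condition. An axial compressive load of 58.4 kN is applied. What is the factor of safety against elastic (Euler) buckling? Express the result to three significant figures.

Inner dimensions: h_i = 100 − 2×6.5 = 87.00 mm, b_i = 79.3 − 2×6.5 = 66.30 mm
Weak-axis I_min = (h_o·b_o³ − h_i·b_i³)/12 with b_o = 79.3, b_i = 66.30 mm (shorter outer/inner sides).
I_min = (100×79.3³ − 87.00×66.30³)/12 = 2.043×10^6 mm⁴
I = 2.043×10^6 mm⁴ = 2.043×10^-6 m⁴
Effective length L_e = K·L = 2 × 1.17 = 2.340 m
P_cr = π²EI / L_e² = π² × 103×10⁹ × 2.043×10^-6 / 2.340² = 3.792×10^5 N
Factor of safety n = P_cr / P = 379.24 / 58.4 = 6.49

n ≈ 6.49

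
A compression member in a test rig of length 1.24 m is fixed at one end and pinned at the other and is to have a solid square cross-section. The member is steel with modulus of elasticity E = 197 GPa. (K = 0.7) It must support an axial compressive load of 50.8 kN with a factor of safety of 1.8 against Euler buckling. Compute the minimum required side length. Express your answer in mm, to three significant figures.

a ≈ 25.5 mm

Required P_cr = n·P = 1.8 × 50.8 = 91.44 kN
L_e = K·L = 0.7 × 1.24 = 0.8680 m
Required I = P_cr·L_e²/(π²E) = 9.144×10^4 × 0.8680² / (π² × 1.97×10^11) = 3.543×10^-8 m⁴
I_req = 3.543×10^4 mm⁴
Solid square: I = a⁴/12  ⇒  a = (12I)^(1/4) = (12×3.543×10^4)^(1/4) = 25.5 mm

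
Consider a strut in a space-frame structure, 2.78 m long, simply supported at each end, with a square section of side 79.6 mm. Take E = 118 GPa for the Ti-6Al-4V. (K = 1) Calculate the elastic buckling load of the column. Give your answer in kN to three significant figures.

I = a⁴/12 = 79.6⁴/12 = 3.346×10^6 mm⁴
I = 3.346×10^6 mm⁴ = 3.346×10^-6 m⁴
Effective length L_e = K·L = 1 × 2.78 = 2.780 m
P_cr = π²EI / L_e² = π² × 118×10⁹ × 3.346×10^-6 / 2.780² = 5.042×10^5 N

P_cr ≈ 504 kN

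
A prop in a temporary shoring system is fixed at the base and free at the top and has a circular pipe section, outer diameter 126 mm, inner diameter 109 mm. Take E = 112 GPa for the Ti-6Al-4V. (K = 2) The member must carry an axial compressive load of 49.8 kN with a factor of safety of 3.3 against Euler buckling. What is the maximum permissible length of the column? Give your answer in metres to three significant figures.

L_max ≈ 3.03 m

d_o = 126 mm, d_i = 109 mm
I = π(d_o⁴ − d_i⁴)/64 = π(126⁴ − 109.0⁴)/64 = 5.443×10^6 mm⁴
I = 5.443×10^-6 m⁴
Required critical load P_cr = n·P = 3.3 × 49.8 = 164.3 kN = 1.643×10^5 N
From P_cr = π²EI/(K·L)²:  L = (1/K)·√(π²EI/P_cr) = (1/2)·√(π²×1.12×10^11×5.443×10^-6/1.643×10^5)
L = 3.03 m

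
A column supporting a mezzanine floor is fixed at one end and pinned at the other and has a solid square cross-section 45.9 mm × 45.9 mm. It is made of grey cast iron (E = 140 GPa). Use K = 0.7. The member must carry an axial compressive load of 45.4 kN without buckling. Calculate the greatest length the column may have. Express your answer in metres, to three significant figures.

L_max ≈ 4.79 m

I = a⁴/12 = 45.9⁴/12 = 3.699×10^5 mm⁴
I = 3.699×10^-7 m⁴
At the buckling limit P_cr = P = 4.540×10^4 N
From P_cr = π²EI/(K·L)²:  L = (1/K)·√(π²EI/P_cr) = (1/0.7)·√(π²×1.40×10^11×3.699×10^-7/4.540×10^4)
L = 4.79 m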